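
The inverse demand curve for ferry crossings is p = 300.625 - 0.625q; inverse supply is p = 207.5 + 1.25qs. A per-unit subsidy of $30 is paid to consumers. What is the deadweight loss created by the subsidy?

Deadweight loss = $240

Pre-subsidy: 300.625 - 0.625q = 207.5 + 1.25q gives q* = 149/3 and p* = 3235/12.
With the rebate, buyers effectively pay pb = ps − 30, where ps is the price sellers receive.
On the curves, pb = 300.625 - 0.625q and ps = 207.5 + 1.25q; the wedge ps − pb = 30 gives 207.5 + 1.25q − (300.625 - 0.625q) = 30, so q' = 197/3.
Then pb = 300.625 − 0.625·(197/3) = 3115/12 and ps = 207.5 + 1.25·(197/3) = 3475/12.
The subsidy expands output by 197/3 − 149/3 = 16 past the efficient level; on those units the gap between marginal cost and willingness to pay runs from 0 up to 30.
DWL = ½ × 30 × 16 = 240.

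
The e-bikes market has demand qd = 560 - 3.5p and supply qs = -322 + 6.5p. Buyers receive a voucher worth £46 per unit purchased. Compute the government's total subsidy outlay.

Government cost = £16373.7

Pre-subsidy: 560 - 3.5p = -322 + 6.5p gives p* = 88.2, q* = 251.3.
With the rebate, buyers effectively pay pb = ps − 46, where ps is the price sellers receive.
Demand in terms of ps becomes qd = 560 − 3.5(ps − 46) = 721 - 3.5ps. Setting this equal to supply: 721 - 3.5ps = -322 + 6.5ps, so ps = 104.3.
Buyers pay pb = 104.3 − 46 = 58.3; q' = -322 + 6.5·104.3 = 355.95.
Government outlay = subsidy × quantity = 46 × 355.95 = 16373.7.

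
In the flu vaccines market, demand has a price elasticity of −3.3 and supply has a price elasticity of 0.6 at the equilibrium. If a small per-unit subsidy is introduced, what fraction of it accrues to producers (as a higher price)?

Producer share = 11/13

For a small subsidy around the equilibrium, the benefit split depends on the relative slopes, which at a point are proportional to the elasticities.
Buyer share = εs/(εs + |εd|) = 0.6/(0.6 + 3.3) = 2/13; seller share = |εd|/(εs + |εd|) = 11/13.
So producers capture 11/13 of the subsidy.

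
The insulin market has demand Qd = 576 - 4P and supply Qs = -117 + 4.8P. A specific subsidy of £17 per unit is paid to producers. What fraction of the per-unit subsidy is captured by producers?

Producer share = 5/11

Pre-subsidy: 576 - 4P = -117 + 4.8P gives P* = 78.75, Q* = 261.
With the subsidy, sellers receive Ps = Pb + 17 for each unit, where Pb is the price buyers pay.
Supply in terms of Pb becomes Qs = -117 + 4.8(Pb + 17) = -35.4 + 4.8Pb. Setting this equal to demand: 576 - 4Pb = -35.4 + 4.8Pb, so Pb = 3057/44.
Sellers receive Ps = 3057/44 + 17 = 3805/44; Q' = 576 − 4·(3057/44) = 3279/11.
Buyers' price falls by P* − Pb = 78.75 − 3057/44 = 102/11; sellers' price rises by Ps − P* = 3805/44 − 78.75 = 85/11.
So producers capture (85/11)/17 = 5/11 of each unit of subsidy.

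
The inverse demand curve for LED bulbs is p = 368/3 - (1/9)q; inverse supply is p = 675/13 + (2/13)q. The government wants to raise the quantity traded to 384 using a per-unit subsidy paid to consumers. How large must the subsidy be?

Required subsidy s = 31 per unit

At q = 384, from the demand curve buyers pay pb = 368/3 − (1/9)·384 = 80; from the supply curve sellers need ps = 675/13 + (2/13)·384 = 111.
The subsidy must fill the gap: s = ps − pb = 111 − 80 = 31.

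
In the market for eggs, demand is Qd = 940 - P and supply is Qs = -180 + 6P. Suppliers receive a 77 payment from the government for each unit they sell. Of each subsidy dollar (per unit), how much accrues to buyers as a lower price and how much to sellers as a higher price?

Buyers gain 66 per unit; sellers gain 11 per unit

Pre-subsidy: 940 - P = -180 + 6P gives P* = 160, Q* = 780.
With the subsidy, sellers receive Ps = Pb + 77 for each unit, where Pb is the price buyers pay.
Supply in terms of Pb becomes Qs = -180 + 6(Pb + 77) = 282 + 6Pb. Setting this equal to demand: 940 - Pb = 282 + 6Pb, so Pb = 94.
Sellers receive Ps = 94 + 77 = 171; Q' = 940 − 1·94 = 846.
Buyers' price falls by P* − Pb = 160 − 94 = 66; sellers' price rises by Ps − P* = 171 − 160 = 11.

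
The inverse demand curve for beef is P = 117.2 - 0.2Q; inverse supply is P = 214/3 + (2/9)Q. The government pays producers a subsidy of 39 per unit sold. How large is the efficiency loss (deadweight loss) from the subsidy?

Deadweight loss = 68445/38

Pre-subsidy: 117.2 - 0.2Q = 214/3 + (2/9)Q gives Q* = 2064/19 and P* = 1814/19.
With the subsidy, sellers receive Ps = Pb + 39 for each unit, where Pb is the price buyers pay.
On the curves, Pb = 117.2 - 0.2Q and Ps = 214/3 + (2/9)Q; the wedge Ps − Pb = 39 gives 214/3 + (2/9)Q − (117.2 - 0.2Q) = 39, so Q' = 201.
Then Pb = 117.2 − 0.2·201 = 77 and Ps = 214/3 + (2/9)·201 = 116.
The subsidy expands output by 201 − 2064/19 = 1755/19 past the efficient level; on those units the gap between marginal cost and willingness to pay runs from 0 up to 39.
DWL = ½ × 39 × 1755/19 = 68445/38.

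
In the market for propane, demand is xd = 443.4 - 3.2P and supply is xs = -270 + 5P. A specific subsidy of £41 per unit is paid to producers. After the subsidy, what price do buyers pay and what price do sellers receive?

Buyers pay £62; sellers receive £103

Pre-subsidy: 443.4 - 3.2P = -270 + 5P gives P* = 87, x* = 165.
With the subsidy, sellers receive Ps = Pb + 41 for each unit, where Pb is the price buyers pay.
Supply in terms of Pb becomes xs = -270 + 5(Pb + 41) = -65 + 5Pb. Setting this equal to demand: 443.4 - 3.2Pb = -65 + 5Pb, so Pb = 62.
Sellers receive Ps = 62 + 41 = 103; x' = 443.4 − 3.2·62 = 245.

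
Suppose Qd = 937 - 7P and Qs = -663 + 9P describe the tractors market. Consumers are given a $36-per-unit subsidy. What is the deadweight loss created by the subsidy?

Deadweight loss = $2551.5

Pre-subsidy: 937 - 7P = -663 + 9P gives P* = 100, Q* = 237.
With the rebate, buyers effectively pay Pb = Ps − 36, where Ps is the price sellers receive.
Demand in terms of Ps becomes Qd = 937 − 7(Ps − 36) = 1189 - 7Ps. Setting this equal to supply: 1189 - 7Ps = -663 + 9Ps, so Ps = 115.75.
Buyers pay Pb = 115.75 − 36 = 79.75; Q' = -663 + 9·115.75 = 378.75.
The subsidy expands output by 378.75 − 237 = 141.75 past the efficient level; on those units the gap between marginal cost and willingness to pay runs from 0 up to 36.
DWL = ½ × 36 × 141.75 = 2551.5.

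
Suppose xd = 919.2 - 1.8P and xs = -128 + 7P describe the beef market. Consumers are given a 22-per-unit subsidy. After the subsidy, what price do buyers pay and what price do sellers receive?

Buyers pay 101.5; sellers receive 123.5

Pre-subsidy: 919.2 - 1.8P = -128 + 7P gives P* = 119, x* = 705.
With the rebate, buyers effectively pay Pb = Ps − 22, where Ps is the price sellers receive.
Demand in terms of Ps becomes xd = 919.2 − 1.8(Ps − 22) = 958.8 - 1.8Ps. Setting this equal to supply: 958.8 - 1.8Ps = -128 + 7Ps, so Ps = 123.5.
Buyers pay Pb = 123.5 − 22 = 101.5; x' = -128 + 7·123.5 = 736.5.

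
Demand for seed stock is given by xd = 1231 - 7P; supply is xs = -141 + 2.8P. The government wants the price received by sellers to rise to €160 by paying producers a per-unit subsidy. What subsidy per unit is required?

At a seller price of 160, quantity supplied is -141 + 2.8·160 = 307.
Buyers absorb 307 only when they pay Pb with 1231 − 7·Pb = 307, i.e. Pb = 132.
s = Ps − Pb = 160 − 132 = 28.

Required subsidy s = €28 per unit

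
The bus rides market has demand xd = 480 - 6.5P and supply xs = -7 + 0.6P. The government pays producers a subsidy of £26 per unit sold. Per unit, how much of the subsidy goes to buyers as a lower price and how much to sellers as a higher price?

Buyers gain 156/71 per unit; sellers gain 1690/71 per unit

Pre-subsidy: 480 - 6.5P = -7 + 0.6P gives P* = 4870/71, x* = 2425/71.
With the subsidy, sellers receive Ps = Pb + 26 for each unit, where Pb is the price buyers pay.
Supply in terms of Pb becomes xs = -7 + 0.6(Pb + 26) = 8.6 + 0.6Pb. Setting this equal to demand: 480 - 6.5Pb = 8.6 + 0.6Pb, so Pb = 4714/71.
Sellers receive Ps = 4714/71 + 26 = 6560/71; x' = 480 − 6.5·(4714/71) = 3439/71.
Buyers' price falls by P* − Pb = 4870/71 − 4714/71 = 156/71; sellers' price rises by Ps − P* = 6560/71 − 4870/71 = 1690/71.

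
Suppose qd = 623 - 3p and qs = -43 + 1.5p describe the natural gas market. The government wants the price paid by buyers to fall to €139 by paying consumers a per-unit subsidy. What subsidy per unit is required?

Required subsidy s = €27 per unit

At a buyer price of 139, quantity demanded is 623 − 3·139 = 206.
Sellers supply 206 only when they receive ps with -43 + 1.5·ps = 206, i.e. ps = 166.
s = ps − pb = 166 − 139 = 27.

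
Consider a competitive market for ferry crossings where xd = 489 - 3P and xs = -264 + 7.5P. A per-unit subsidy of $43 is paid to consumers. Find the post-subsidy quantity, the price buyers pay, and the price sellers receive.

Pre-subsidy: 489 - 3P = -264 + 7.5P gives P* = 502/7, x* = 1917/7.
With the rebate, buyers effectively pay Pb = Ps − 43, where Ps is the price sellers receive.
Demand in terms of Ps becomes xd = 489 − 3(Ps − 43) = 618 - 3Ps. Setting this equal to supply: 618 - 3Ps = -264 + 7.5Ps, so Ps = 84.
Buyers pay Pb = 84 − 43 = 41; x' = -264 + 7.5·84 = 366.

x' = 366; buyers pay $41; sellers receive $84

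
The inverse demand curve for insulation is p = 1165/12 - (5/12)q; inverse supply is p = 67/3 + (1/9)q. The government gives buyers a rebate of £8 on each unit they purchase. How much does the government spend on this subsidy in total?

Government cost = 23832/19

Pre-subsidy: 1165/12 - (5/12)q = 67/3 + (1/9)q gives q* = 2691/19 and p* = 2170/57.
With the rebate, buyers effectively pay pb = ps − 8, where ps is the price sellers receive.
On the curves, pb = 1165/12 - (5/12)q and ps = 67/3 + (1/9)q; the wedge ps − pb = 8 gives 67/3 + (1/9)q − (1165/12 - (5/12)q) = 8, so q' = 2979/19.
Then pb = 1165/12 − (5/12)·(2979/19) = 1810/57 and ps = 67/3 + (1/9)·(2979/19) = 2266/57.
Government outlay = subsidy × quantity = 8 × 2979/19 = 23832/19.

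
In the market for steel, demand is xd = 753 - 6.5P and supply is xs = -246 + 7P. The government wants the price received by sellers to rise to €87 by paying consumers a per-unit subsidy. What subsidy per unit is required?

Required subsidy s = €27 per unit

At a seller price of 87, quantity supplied is -246 + 7·87 = 363.
Buyers absorb 363 only when they pay Pb with 753 − 6.5·Pb = 363, i.e. Pb = 60.
s = Ps − Pb = 87 − 60 = 27.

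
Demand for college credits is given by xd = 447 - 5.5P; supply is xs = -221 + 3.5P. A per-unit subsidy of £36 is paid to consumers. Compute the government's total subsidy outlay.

Pre-subsidy: 447 - 5.5P = -221 + 3.5P gives P* = 668/9, x* = 349/9.
With the rebate, buyers effectively pay Pb = Ps − 36, where Ps is the price sellers receive.
Demand in terms of Ps becomes xd = 447 − 5.5(Ps − 36) = 645 - 5.5Ps. Setting this equal to supply: 645 - 5.5Ps = -221 + 3.5Ps, so Ps = 866/9.
Buyers pay Pb = 866/9 − 36 = 542/9; x' = -221 + 3.5·(866/9) = 1042/9.
Government outlay = subsidy × quantity = 36 × 1042/9 = 4168.

Government cost = £4168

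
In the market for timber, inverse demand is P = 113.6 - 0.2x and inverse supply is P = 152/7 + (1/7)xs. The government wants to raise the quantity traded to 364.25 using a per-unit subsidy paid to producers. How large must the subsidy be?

At x = 364.25, from the demand curve buyers pay Pb = 113.6 − 0.2·364.25 = 40.75; from the supply curve sellers need Ps = 152/7 + (1/7)·364.25 = 73.75.
The subsidy must fill the gap: s = Ps − Pb = 73.75 − 40.75 = 33.

Required subsidy s = 33 per unit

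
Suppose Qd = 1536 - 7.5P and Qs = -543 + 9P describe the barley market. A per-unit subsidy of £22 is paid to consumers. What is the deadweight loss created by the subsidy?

Pre-subsidy: 1536 - 7.5P = -543 + 9P gives P* = 126, Q* = 591.
With the rebate, buyers effectively pay Pb = Ps − 22, where Ps is the price sellers receive.
Demand in terms of Ps becomes Qd = 1536 − 7.5(Ps − 22) = 1701 - 7.5Ps. Setting this equal to supply: 1701 - 7.5Ps = -543 + 9Ps, so Ps = 136.
Buyers pay Pb = 136 − 22 = 114; Q' = -543 + 9·136 = 681.
The subsidy expands output by 681 − 591 = 90 past the efficient level; on those units the gap between marginal cost and willingness to pay runs from 0 up to 22.
DWL = ½ × 22 × 90 = 990.

Deadweight loss = £990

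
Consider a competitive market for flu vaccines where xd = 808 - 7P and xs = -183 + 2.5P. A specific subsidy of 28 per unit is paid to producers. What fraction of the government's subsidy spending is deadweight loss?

DWL / government spending = 245/1229

Pre-subsidy: 808 - 7P = -183 + 2.5P gives P* = 1982/19, x* = 1478/19.
With the subsidy, sellers receive Ps = Pb + 28 for each unit, where Pb is the price buyers pay.
Supply in terms of Pb becomes xs = -183 + 2.5(Pb + 28) = -113 + 2.5Pb. Setting this equal to demand: 808 - 7Pb = -113 + 2.5Pb, so Pb = 1842/19.
Sellers receive Ps = 1842/19 + 28 = 2374/19; x' = 808 − 7·(1842/19) = 2458/19.
ΔCS = ½(1478/19 + 2458/19)(1982/19 − 1842/19) = 275520/361; ΔPS = ½(1478/19 + 2458/19)(2374/19 − 1982/19) = 771456/361.
Government spending = 28 × 2458/19 = 68824/19.
DWL = ½ × 28 × (2458/19 − 1478/19) = 13720/19; fraction = (13720/19) / (68824/19) = 245/1229.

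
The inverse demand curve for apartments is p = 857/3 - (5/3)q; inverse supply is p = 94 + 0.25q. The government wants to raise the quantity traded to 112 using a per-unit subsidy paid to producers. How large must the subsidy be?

Required subsidy s = 23 per unit

At q = 112, from the demand curve buyers pay pb = 857/3 − (5/3)·112 = 99; from the supply curve sellers need ps = 94 + 0.25·112 = 122.
The subsidy must fill the gap: s = ps − pb = 122 − 99 = 23.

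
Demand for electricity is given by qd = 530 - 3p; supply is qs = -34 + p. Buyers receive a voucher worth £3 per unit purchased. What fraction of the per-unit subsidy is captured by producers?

Pre-subsidy: 530 - 3p = -34 + p gives p* = 141, q* = 107.
With the rebate, buyers effectively pay pb = ps − 3, where ps is the price sellers receive.
Demand in terms of ps becomes qd = 530 − 3(ps − 3) = 539 - 3ps. Setting this equal to supply: 539 - 3ps = -34 + ps, so ps = 143.25.
Buyers pay pb = 143.25 − 3 = 140.25; q' = -34 + 1·143.25 = 109.25.
Buyers' price falls by p* − pb = 141 − 140.25 = 0.75; sellers' price rises by ps − p* = 143.25 − 141 = 2.25.
So producers capture 2.25/3 = 0.75 of each unit of subsidy.

Producer share = 0.75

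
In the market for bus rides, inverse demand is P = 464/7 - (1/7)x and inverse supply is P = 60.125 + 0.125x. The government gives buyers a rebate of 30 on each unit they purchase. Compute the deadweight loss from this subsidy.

Pre-subsidy: 464/7 - (1/7)x = 60.125 + 0.125x gives x* = 23 and P* = 63.
With the rebate, buyers effectively pay Pb = Ps − 30, where Ps is the price sellers receive.
On the curves, Pb = 464/7 - (1/7)x and Ps = 60.125 + 0.125x; the wedge Ps − Pb = 30 gives 60.125 + 0.125x − (464/7 - (1/7)x) = 30, so x' = 135.
Then Pb = 464/7 − (1/7)·135 = 47 and Ps = 60.125 + 0.125·135 = 77.
The subsidy expands output by 135 − 23 = 112 past the efficient level; on those units the gap between marginal cost and willingness to pay runs from 0 up to 30.
DWL = ½ × 30 × 112 = 1680.

Deadweight loss = 1680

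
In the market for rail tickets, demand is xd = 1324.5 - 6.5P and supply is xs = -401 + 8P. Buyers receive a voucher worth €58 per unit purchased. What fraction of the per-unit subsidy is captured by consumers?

Consumer share = 16/29

Pre-subsidy: 1324.5 - 6.5P = -401 + 8P gives P* = 119, x* = 551.
With the rebate, buyers effectively pay Pb = Ps − 58, where Ps is the price sellers receive.
Demand in terms of Ps becomes xd = 1324.5 − 6.5(Ps − 58) = 1701.5 - 6.5Ps. Setting this equal to supply: 1701.5 - 6.5Ps = -401 + 8Ps, so Ps = 145.
Buyers pay Pb = 145 − 58 = 87; x' = -401 + 8·145 = 759.
Buyers' price falls by P* − Pb = 119 − 87 = 32; sellers' price rises by Ps − P* = 145 − 119 = 26.
So consumers capture 32/58 = 16/29 of each unit of subsidy.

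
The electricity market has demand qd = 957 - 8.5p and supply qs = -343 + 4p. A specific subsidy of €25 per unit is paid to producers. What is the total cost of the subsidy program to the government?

Pre-subsidy: 957 - 8.5p = -343 + 4p gives p* = 104, q* = 73.
With the subsidy, sellers receive ps = pb + 25 for each unit, where pb is the price buyers pay.
Supply in terms of pb becomes qs = -343 + 4(pb + 25) = -243 + 4pb. Setting this equal to demand: 957 - 8.5pb = -243 + 4pb, so pb = 96.
Sellers receive ps = 96 + 25 = 121; q' = 957 − 8.5·96 = 141.
Government outlay = subsidy × quantity = 25 × 141 = 3525.

Government cost = €3525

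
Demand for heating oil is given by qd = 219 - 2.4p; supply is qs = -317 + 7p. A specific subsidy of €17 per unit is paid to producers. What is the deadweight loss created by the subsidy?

Pre-subsidy: 219 - 2.4p = -317 + 7p gives p* = 2680/47, q* = 3861/47.
With the subsidy, sellers receive ps = pb + 17 for each unit, where pb is the price buyers pay.
Supply in terms of pb becomes qs = -317 + 7(pb + 17) = -198 + 7pb. Setting this equal to demand: 219 - 2.4pb = -198 + 7pb, so pb = 2085/47.
Sellers receive ps = 2085/47 + 17 = 2884/47; q' = 219 − 2.4·(2085/47) = 5289/47.
The subsidy expands output by 5289/47 − 3861/47 = 1428/47 past the efficient level; on those units the gap between marginal cost and willingness to pay runs from 0 up to 17.
DWL = ½ × 17 × 1428/47 = 12138/47.

Deadweight loss = 12138/47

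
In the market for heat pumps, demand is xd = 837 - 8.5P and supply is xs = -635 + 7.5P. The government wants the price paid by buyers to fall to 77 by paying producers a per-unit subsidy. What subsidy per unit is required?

At a buyer price of 77, quantity demanded is 837 − 8.5·77 = 182.5.
Sellers supply 182.5 only when they receive Ps with -635 + 7.5·Ps = 182.5, i.e. Ps = 109.
s = Ps − Pb = 109 − 77 = 32.

Required subsidy s = 32 per unit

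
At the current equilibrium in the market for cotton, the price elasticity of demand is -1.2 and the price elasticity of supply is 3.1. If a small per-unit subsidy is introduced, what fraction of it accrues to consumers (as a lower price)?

For a small subsidy around the equilibrium, the benefit split depends on the relative slopes, which at a point are proportional to the elasticities.
Buyer share = εs/(εs + |εd|) = 3.1/(3.1 + 1.2) = 31/43; seller share = |εd|/(εs + |εd|) = 12/43.

Consumer share = 31/43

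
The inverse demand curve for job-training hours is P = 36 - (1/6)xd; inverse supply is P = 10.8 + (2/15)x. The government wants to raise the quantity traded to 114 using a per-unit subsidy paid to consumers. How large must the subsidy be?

Required subsidy s = 9 per unit

At x = 114, from the demand curve buyers pay Pb = 36 − (1/6)·114 = 17; from the supply curve sellers need Ps = 10.8 + (2/15)·114 = 26.
The subsidy must fill the gap: s = Ps − Pb = 26 − 17 = 9.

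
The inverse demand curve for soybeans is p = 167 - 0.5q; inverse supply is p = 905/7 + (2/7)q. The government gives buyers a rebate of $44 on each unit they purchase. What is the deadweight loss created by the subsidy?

Pre-subsidy: 167 - 0.5q = 905/7 + (2/7)q gives q* = 48 and p* = 143.
With the rebate, buyers effectively pay pb = ps − 44, where ps is the price sellers receive.
On the curves, pb = 167 - 0.5q and ps = 905/7 + (2/7)q; the wedge ps − pb = 44 gives 905/7 + (2/7)q − (167 - 0.5q) = 44, so q' = 104.
Then pb = 167 − 0.5·104 = 115 and ps = 905/7 + (2/7)·104 = 159.
The subsidy expands output by 104 − 48 = 56 past the efficient level; on those units the gap between marginal cost and willingness to pay runs from 0 up to 44.
DWL = ½ × 44 × 56 = 1232.

Deadweight loss = $1232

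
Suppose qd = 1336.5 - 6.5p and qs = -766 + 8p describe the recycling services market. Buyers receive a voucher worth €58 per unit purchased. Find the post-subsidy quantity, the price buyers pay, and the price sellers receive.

Pre-subsidy: 1336.5 - 6.5p = -766 + 8p gives p* = 145, q* = 394.
With the rebate, buyers effectively pay pb = ps − 58, where ps is the price sellers receive.
Demand in terms of ps becomes qd = 1336.5 − 6.5(ps − 58) = 1713.5 - 6.5ps. Setting this equal to supply: 1713.5 - 6.5ps = -766 + 8ps, so ps = 171.
Buyers pay pb = 171 − 58 = 113; q' = -766 + 8·171 = 602.

q' = 602; buyers pay €113; sellers receive €171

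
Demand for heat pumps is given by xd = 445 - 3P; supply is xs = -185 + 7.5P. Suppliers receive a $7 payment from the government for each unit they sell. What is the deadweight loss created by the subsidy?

Deadweight loss = $52.5

Pre-subsidy: 445 - 3P = -185 + 7.5P gives P* = 60, x* = 265.
With the subsidy, sellers receive Ps = Pb + 7 for each unit, where Pb is the price buyers pay.
Supply in terms of Pb becomes xs = -185 + 7.5(Pb + 7) = -132.5 + 7.5Pb. Setting this equal to demand: 445 - 3Pb = -132.5 + 7.5Pb, so Pb = 55.
Sellers receive Ps = 55 + 7 = 62; x' = 445 − 3·55 = 280.
The subsidy expands output by 280 − 265 = 15 past the efficient level; on those units the gap between marginal cost and willingness to pay runs from 0 up to 7.
DWL = ½ × 7 × 15 = 52.5.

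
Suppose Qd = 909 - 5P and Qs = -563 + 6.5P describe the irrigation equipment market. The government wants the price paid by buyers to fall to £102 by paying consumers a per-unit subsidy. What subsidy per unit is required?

Required subsidy s = £46 per unit

At a buyer price of 102, quantity demanded is 909 − 5·102 = 399.
Sellers supply 399 only when they receive Ps with -563 + 6.5·Ps = 399, i.e. Ps = 148.
s = Ps − Pb = 148 − 102 = 46.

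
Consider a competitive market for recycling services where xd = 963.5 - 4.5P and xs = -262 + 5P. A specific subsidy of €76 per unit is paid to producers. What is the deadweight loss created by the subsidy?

Deadweight loss = €6840

Pre-subsidy: 963.5 - 4.5P = -262 + 5P gives P* = 129, x* = 383.
With the subsidy, sellers receive Ps = Pb + 76 for each unit, where Pb is the price buyers pay.
Supply in terms of Pb becomes xs = -262 + 5(Pb + 76) = 118 + 5Pb. Setting this equal to demand: 963.5 - 4.5Pb = 118 + 5Pb, so Pb = 89.
Sellers receive Ps = 89 + 76 = 165; x' = 963.5 − 4.5·89 = 563.
The subsidy expands output by 563 − 383 = 180 past the efficient level; on those units the gap between marginal cost and willingness to pay runs from 0 up to 76.
DWL = ½ × 76 × 180 = 6840.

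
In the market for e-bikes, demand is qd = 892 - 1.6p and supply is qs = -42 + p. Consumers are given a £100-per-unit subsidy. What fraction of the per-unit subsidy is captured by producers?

Producer share = 8/13

Pre-subsidy: 892 - 1.6p = -42 + p gives p* = 4670/13, q* = 4124/13.
With the rebate, buyers effectively pay pb = ps − 100, where ps is the price sellers receive.
Demand in terms of ps becomes qd = 892 − 1.6(ps − 100) = 1052 - 1.6ps. Setting this equal to supply: 1052 - 1.6ps = -42 + ps, so ps = 5470/13.
Buyers pay pb = 5470/13 − 100 = 4170/13; q' = -42 + 1·(5470/13) = 4924/13.
Buyers' price falls by p* − pb = 4670/13 − 4170/13 = 500/13; sellers' price rises by ps − p* = 5470/13 − 4670/13 = 800/13.
So producers capture (800/13)/100 = 8/13 of each unit of subsidy.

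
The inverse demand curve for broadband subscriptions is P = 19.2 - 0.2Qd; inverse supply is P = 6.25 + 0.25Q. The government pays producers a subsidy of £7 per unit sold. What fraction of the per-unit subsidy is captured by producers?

Pre-subsidy: 19.2 - 0.2Q = 6.25 + 0.25Q gives Q* = 259/9 and P* = 121/9.
With the subsidy, sellers receive Ps = Pb + 7 for each unit, where Pb is the price buyers pay.
On the curves, Pb = 19.2 - 0.2Q and Ps = 6.25 + 0.25Q; the wedge Ps − Pb = 7 gives 6.25 + 0.25Q − (19.2 - 0.2Q) = 7, so Q' = 133/3.
Then Pb = 19.2 − 0.2·(133/3) = 31/3 and Ps = 6.25 + 0.25·(133/3) = 52/3.
Buyers' price falls by P* − Pb = 121/9 − 31/3 = 28/9; sellers' price rises by Ps − P* = 52/3 − 121/9 = 35/9.
So producers capture (35/9)/7 = 5/9 of each unit of subsidy.

Producer share = 5/9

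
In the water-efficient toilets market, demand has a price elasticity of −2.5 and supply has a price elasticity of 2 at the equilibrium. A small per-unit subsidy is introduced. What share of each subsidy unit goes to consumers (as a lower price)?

Consumer share = 4/9

For a small subsidy around the equilibrium, the benefit split depends on the relative slopes, which at a point are proportional to the elasticities.
Buyer share = εs/(εs + |εd|) = 2/(2 + 2.5) = 4/9; seller share = |εd|/(εs + |εd|) = 5/9.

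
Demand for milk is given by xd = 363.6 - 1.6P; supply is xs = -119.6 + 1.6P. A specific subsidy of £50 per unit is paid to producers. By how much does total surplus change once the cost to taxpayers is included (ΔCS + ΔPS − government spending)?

Net change in total surplus = -£1000

Pre-subsidy: 363.6 - 1.6P = -119.6 + 1.6P gives P* = 151, x* = 122.
With the subsidy, sellers receive Ps = Pb + 50 for each unit, where Pb is the price buyers pay.
Supply in terms of Pb becomes xs = -119.6 + 1.6(Pb + 50) = -39.6 + 1.6Pb. Setting this equal to demand: 363.6 - 1.6Pb = -39.6 + 1.6Pb, so Pb = 126.
Sellers receive Ps = 126 + 50 = 176; x' = 363.6 − 1.6·126 = 162.
ΔCS = ½(122 + 162)(151 − 126) = 3550; ΔPS = ½(122 + 162)(176 − 151) = 3550.
Government spending = 50 × 162 = 8100.
Net change = 3550 + 3550 − 8100 = -1000. The loss equals the DWL triangle ½·50·40.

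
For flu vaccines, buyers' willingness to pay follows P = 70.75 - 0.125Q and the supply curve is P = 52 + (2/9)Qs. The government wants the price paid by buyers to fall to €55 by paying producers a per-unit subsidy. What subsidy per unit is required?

At a buyer price of 55, quantity demanded is 566 − 8·55 = 126.
Sellers supply 126 only when they receive Ps = 52 + (2/9)·126 = 80.
s = Ps − Pb = 80 − 55 = 25.

Required subsidy s = €25 per unit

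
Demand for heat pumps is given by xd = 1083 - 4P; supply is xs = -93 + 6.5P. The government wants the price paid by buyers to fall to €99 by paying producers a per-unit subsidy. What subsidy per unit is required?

Required subsidy s = €21 per unit

At a buyer price of 99, quantity demanded is 1083 − 4·99 = 687.
Sellers supply 687 only when they receive Ps with -93 + 6.5·Ps = 687, i.e. Ps = 120.
s = Ps − Pb = 120 − 99 = 21.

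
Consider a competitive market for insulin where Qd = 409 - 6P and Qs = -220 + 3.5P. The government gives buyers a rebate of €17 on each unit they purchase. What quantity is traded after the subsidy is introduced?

Q' = 937/19

Pre-subsidy: 409 - 6P = -220 + 3.5P gives P* = 1258/19, Q* = 223/19.
With the rebate, buyers effectively pay Pb = Ps − 17, where Ps is the price sellers receive.
Demand in terms of Ps becomes Qd = 409 − 6(Ps − 17) = 511 - 6Ps. Setting this equal to supply: 511 - 6Ps = -220 + 3.5Ps, so Ps = 1462/19.
Buyers pay Pb = 1462/19 − 17 = 1139/19; Q' = -220 + 3.5·(1462/19) = 937/19.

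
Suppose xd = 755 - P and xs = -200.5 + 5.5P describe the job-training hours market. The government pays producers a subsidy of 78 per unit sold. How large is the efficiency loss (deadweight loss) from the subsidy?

Deadweight loss = 2574

Pre-subsidy: 755 - P = -200.5 + 5.5P gives P* = 147, x* = 608.
With the subsidy, sellers receive Ps = Pb + 78 for each unit, where Pb is the price buyers pay.
Supply in terms of Pb becomes xs = -200.5 + 5.5(Pb + 78) = 228.5 + 5.5Pb. Setting this equal to demand: 755 - Pb = 228.5 + 5.5Pb, so Pb = 81.
Sellers receive Ps = 81 + 78 = 159; x' = 755 − 1·81 = 674.
The subsidy expands output by 674 − 608 = 66 past the efficient level; on those units the gap between marginal cost and willingness to pay runs from 0 up to 78.
DWL = ½ × 78 × 66 = 2574.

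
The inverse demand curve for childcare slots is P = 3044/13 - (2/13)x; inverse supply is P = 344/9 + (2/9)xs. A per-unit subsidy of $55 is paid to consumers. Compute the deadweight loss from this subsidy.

Deadweight loss = $4021.875

Pre-subsidy: 3044/13 - (2/13)x = 344/9 + (2/9)x gives x* = 521 and P* = 154.
With the rebate, buyers effectively pay Pb = Ps − 55, where Ps is the price sellers receive.
On the curves, Pb = 3044/13 - (2/13)x and Ps = 344/9 + (2/9)x; the wedge Ps − Pb = 55 gives 344/9 + (2/9)x − (3044/13 - (2/13)x) = 55, so x' = 667.25.
Then Pb = 3044/13 − (2/13)·667.25 = 131.5 and Ps = 344/9 + (2/9)·667.25 = 186.5.
The subsidy expands output by 667.25 − 521 = 146.25 past the efficient level; on those units the gap between marginal cost and willingness to pay runs from 0 up to 55.
DWL = ½ × 55 × 146.25 = 4021.875.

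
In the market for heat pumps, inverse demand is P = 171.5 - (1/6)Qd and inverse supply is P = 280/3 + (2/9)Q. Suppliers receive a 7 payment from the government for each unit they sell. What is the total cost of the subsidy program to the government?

Pre-subsidy: 171.5 - (1/6)Q = 280/3 + (2/9)Q gives Q* = 201 and P* = 138.
With the subsidy, sellers receive Ps = Pb + 7 for each unit, where Pb is the price buyers pay.
On the curves, Pb = 171.5 - (1/6)Q and Ps = 280/3 + (2/9)Q; the wedge Ps − Pb = 7 gives 280/3 + (2/9)Q − (171.5 - (1/6)Q) = 7, so Q' = 219.
Then Pb = 171.5 − (1/6)·219 = 135 and Ps = 280/3 + (2/9)·219 = 142.
Government outlay = subsidy × quantity = 7 × 219 = 1533.

Government cost = 1533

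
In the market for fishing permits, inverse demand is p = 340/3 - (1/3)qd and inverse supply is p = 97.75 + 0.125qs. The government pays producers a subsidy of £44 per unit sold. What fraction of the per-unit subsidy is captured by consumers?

Pre-subsidy: 340/3 - (1/3)q = 97.75 + 0.125q gives q* = 34 and p* = 102.
With the subsidy, sellers receive ps = pb + 44 for each unit, where pb is the price buyers pay.
On the curves, pb = 340/3 - (1/3)q and ps = 97.75 + 0.125q; the wedge ps − pb = 44 gives 97.75 + 0.125q − (340/3 - (1/3)q) = 44, so q' = 130.
Then pb = 340/3 − (1/3)·130 = 70 and ps = 97.75 + 0.125·130 = 114.
Buyers' price falls by p* − pb = 102 − 70 = 32; sellers' price rises by ps − p* = 114 − 102 = 12.
So consumers capture 32/44 = 8/11 of each unit of subsidy.

Consumer share = 8/11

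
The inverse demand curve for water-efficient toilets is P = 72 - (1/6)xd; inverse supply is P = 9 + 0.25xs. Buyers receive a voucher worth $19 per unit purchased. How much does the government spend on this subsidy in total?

Government cost = $3739.2

Pre-subsidy: 72 - (1/6)x = 9 + 0.25x gives x* = 151.2 and P* = 46.8.
With the rebate, buyers effectively pay Pb = Ps − 19, where Ps is the price sellers receive.
On the curves, Pb = 72 - (1/6)x and Ps = 9 + 0.25x; the wedge Ps − Pb = 19 gives 9 + 0.25x − (72 - (1/6)x) = 19, so x' = 196.8.
Then Pb = 72 − (1/6)·196.8 = 39.2 and Ps = 9 + 0.25·196.8 = 58.2.
Government outlay = subsidy × quantity = 19 × 196.8 = 3739.2.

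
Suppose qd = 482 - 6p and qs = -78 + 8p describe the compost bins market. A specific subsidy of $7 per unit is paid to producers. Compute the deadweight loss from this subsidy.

Pre-subsidy: 482 - 6p = -78 + 8p gives p* = 40, q* = 242.
With the subsidy, sellers receive ps = pb + 7 for each unit, where pb is the price buyers pay.
Supply in terms of pb becomes qs = -78 + 8(pb + 7) = -22 + 8pb. Setting this equal to demand: 482 - 6pb = -22 + 8pb, so pb = 36.
Sellers receive ps = 36 + 7 = 43; q' = 482 − 6·36 = 266.
The subsidy expands output by 266 − 242 = 24 past the efficient level; on those units the gap between marginal cost and willingness to pay runs from 0 up to 7.
DWL = ½ × 7 × 24 = 84.

Deadweight loss = $84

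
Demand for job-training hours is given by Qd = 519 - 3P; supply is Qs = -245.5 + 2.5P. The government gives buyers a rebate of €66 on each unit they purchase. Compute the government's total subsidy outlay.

Pre-subsidy: 519 - 3P = -245.5 + 2.5P gives P* = 139, Q* = 102.
With the rebate, buyers effectively pay Pb = Ps − 66, where Ps is the price sellers receive.
Demand in terms of Ps becomes Qd = 519 − 3(Ps − 66) = 717 - 3Ps. Setting this equal to supply: 717 - 3Ps = -245.5 + 2.5Ps, so Ps = 175.
Buyers pay Pb = 175 − 66 = 109; Q' = -245.5 + 2.5·175 = 192.
Government outlay = subsidy × quantity = 66 × 192 = 12672.

Government cost = €12672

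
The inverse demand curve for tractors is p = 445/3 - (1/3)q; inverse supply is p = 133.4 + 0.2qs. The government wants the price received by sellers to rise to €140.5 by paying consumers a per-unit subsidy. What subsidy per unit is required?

At a seller price of 140.5, quantity supplied is -667 + 5·140.5 = 35.5.
Buyers absorb 35.5 only when they pay pb = 445/3 − (1/3)·35.5 = 136.5.
s = ps − pb = 140.5 − 136.5 = 4.

Required subsidy s = €4 per unit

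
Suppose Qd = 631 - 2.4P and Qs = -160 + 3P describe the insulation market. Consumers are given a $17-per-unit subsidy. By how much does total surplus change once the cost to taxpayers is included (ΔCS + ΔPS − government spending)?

Pre-subsidy: 631 - 2.4P = -160 + 3P gives P* = 3955/27, Q* = 2515/9.
With the rebate, buyers effectively pay Pb = Ps − 17, where Ps is the price sellers receive.
Demand in terms of Ps becomes Qd = 631 − 2.4(Ps − 17) = 671.8 - 2.4Ps. Setting this equal to supply: 671.8 - 2.4Ps = -160 + 3Ps, so Ps = 4159/27.
Buyers pay Pb = 4159/27 − 17 = 3700/27; Q' = -160 + 3·(4159/27) = 2719/9.
ΔCS = ½(2515/9 + 2719/9)(3955/27 − 3700/27) = 222445/81; ΔPS = ½(2515/9 + 2719/9)(4159/27 − 3955/27) = 177956/81.
Government spending = 17 × 2719/9 = 46223/9.
Net change = 222445/81 + 177956/81 − 46223/9 = -578/3. The loss equals the DWL triangle ½·17·68/3.

Net change in total surplus = -578/3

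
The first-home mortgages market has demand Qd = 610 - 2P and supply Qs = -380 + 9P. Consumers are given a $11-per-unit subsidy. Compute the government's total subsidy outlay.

Pre-subsidy: 610 - 2P = -380 + 9P gives P* = 90, Q* = 430.
With the rebate, buyers effectively pay Pb = Ps − 11, where Ps is the price sellers receive.
Demand in terms of Ps becomes Qd = 610 − 2(Ps − 11) = 632 - 2Ps. Setting this equal to supply: 632 - 2Ps = -380 + 9Ps, so Ps = 92.
Buyers pay Pb = 92 − 11 = 81; Q' = -380 + 9·92 = 448.
Government outlay = subsidy × quantity = 11 × 448 = 4928.

Government cost = $4928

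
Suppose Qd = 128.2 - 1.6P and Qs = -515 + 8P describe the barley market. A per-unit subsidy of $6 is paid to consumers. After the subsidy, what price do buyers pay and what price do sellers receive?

Pre-subsidy: 128.2 - 1.6P = -515 + 8P gives P* = 67, Q* = 21.
With the rebate, buyers effectively pay Pb = Ps − 6, where Ps is the price sellers receive.
Demand in terms of Ps becomes Qd = 128.2 − 1.6(Ps − 6) = 137.8 - 1.6Ps. Setting this equal to supply: 137.8 - 1.6Ps = -515 + 8Ps, so Ps = 68.
Buyers pay Pb = 68 − 6 = 62; Q' = -515 + 8·68 = 29.

Buyers pay $62; sellers receive $68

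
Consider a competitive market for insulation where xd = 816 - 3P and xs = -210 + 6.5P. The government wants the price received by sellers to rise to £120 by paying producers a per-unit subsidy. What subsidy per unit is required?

At a seller price of 120, quantity supplied is -210 + 6.5·120 = 570.
Buyers absorb 570 only when they pay Pb with 816 − 3·Pb = 570, i.e. Pb = 82.
s = Ps − Pb = 120 − 82 = 38.

Required subsidy s = £38 per unit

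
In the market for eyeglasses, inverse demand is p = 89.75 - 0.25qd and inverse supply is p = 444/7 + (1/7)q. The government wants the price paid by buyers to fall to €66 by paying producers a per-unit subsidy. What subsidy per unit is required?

Required subsidy s = €11 per unit

At a buyer price of 66, quantity demanded is 359 − 4·66 = 95.
Sellers supply 95 only when they receive ps = 444/7 + (1/7)·95 = 77.
s = ps − pb = 77 − 66 = 11.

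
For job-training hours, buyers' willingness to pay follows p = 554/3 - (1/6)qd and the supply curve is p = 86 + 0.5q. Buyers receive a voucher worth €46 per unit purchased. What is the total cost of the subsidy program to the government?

Pre-subsidy: 554/3 - (1/6)q = 86 + 0.5q gives q* = 148 and p* = 160.
With the rebate, buyers effectively pay pb = ps − 46, where ps is the price sellers receive.
On the curves, pb = 554/3 - (1/6)q and ps = 86 + 0.5q; the wedge ps − pb = 46 gives 86 + 0.5q − (554/3 - (1/6)q) = 46, so q' = 217.
Then pb = 554/3 − (1/6)·217 = 148.5 and ps = 86 + 0.5·217 = 194.5.
Government outlay = subsidy × quantity = 46 × 217 = 9982.

Government cost = €9982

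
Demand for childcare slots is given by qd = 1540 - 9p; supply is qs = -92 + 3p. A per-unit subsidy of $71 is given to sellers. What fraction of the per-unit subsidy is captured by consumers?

Pre-subsidy: 1540 - 9p = -92 + 3p gives p* = 136, q* = 316.
With the subsidy, sellers receive ps = pb + 71 for each unit, where pb is the price buyers pay.
Supply in terms of pb becomes qs = -92 + 3(pb + 71) = 121 + 3pb. Setting this equal to demand: 1540 - 9pb = 121 + 3pb, so pb = 118.25.
Sellers receive ps = 118.25 + 71 = 189.25; q' = 1540 − 9·118.25 = 475.75.
Buyers' price falls by p* − pb = 136 − 118.25 = 17.75; sellers' price rises by ps − p* = 189.25 − 136 = 53.25.
So consumers capture 17.75/71 = 0.25 of each unit of subsidy.

Consumer share = 0.25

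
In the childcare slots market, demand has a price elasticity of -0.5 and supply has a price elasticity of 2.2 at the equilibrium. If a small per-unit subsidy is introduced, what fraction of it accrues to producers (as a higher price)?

Producer share = 5/27

For a small subsidy around the equilibrium, the benefit split depends on the relative slopes, which at a point are proportional to the elasticities.
Buyer share = εs/(εs + |εd|) = 2.2/(2.2 + 0.5) = 22/27; seller share = |εd|/(εs + |εd|) = 5/27.
So producers capture 5/27 of the subsidy.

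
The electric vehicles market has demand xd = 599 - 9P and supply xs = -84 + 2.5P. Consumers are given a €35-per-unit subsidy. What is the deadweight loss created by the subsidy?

Pre-subsidy: 599 - 9P = -84 + 2.5P gives P* = 1366/23, x* = 1483/23.
With the rebate, buyers effectively pay Pb = Ps − 35, where Ps is the price sellers receive.
Demand in terms of Ps becomes xd = 599 − 9(Ps − 35) = 914 - 9Ps. Setting this equal to supply: 914 - 9Ps = -84 + 2.5Ps, so Ps = 1996/23.
Buyers pay Pb = 1996/23 − 35 = 1191/23; x' = -84 + 2.5·(1996/23) = 3058/23.
The subsidy expands output by 3058/23 − 1483/23 = 1575/23 past the efficient level; on those units the gap between marginal cost and willingness to pay runs from 0 up to 35.
DWL = ½ × 35 × 1575/23 = 55125/46.

Deadweight loss = 55125/46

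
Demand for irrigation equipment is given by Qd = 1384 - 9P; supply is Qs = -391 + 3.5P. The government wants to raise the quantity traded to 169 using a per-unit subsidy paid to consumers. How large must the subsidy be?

At Q = 169, invert demand for the buyer price: Pb = (1384 − 169)/9 = 135; invert supply for the seller price: Ps = (169 − (-391))/3.5 = 160.
The subsidy must fill the gap: s = Ps − Pb = 160 − 135 = 25.

Required subsidy s = 25 per unit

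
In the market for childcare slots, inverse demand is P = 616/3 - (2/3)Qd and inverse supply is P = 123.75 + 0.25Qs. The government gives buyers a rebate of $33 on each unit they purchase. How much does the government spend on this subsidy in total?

Government cost = $4125

Pre-subsidy: 616/3 - (2/3)Q = 123.75 + 0.25Q gives Q* = 89 and P* = 146.
With the rebate, buyers effectively pay Pb = Ps − 33, where Ps is the price sellers receive.
On the curves, Pb = 616/3 - (2/3)Q and Ps = 123.75 + 0.25Q; the wedge Ps − Pb = 33 gives 123.75 + 0.25Q − (616/3 - (2/3)Q) = 33, so Q' = 125.
Then Pb = 616/3 − (2/3)·125 = 122 and Ps = 123.75 + 0.25·125 = 155.
Government outlay = subsidy × quantity = 33 × 125 = 4125.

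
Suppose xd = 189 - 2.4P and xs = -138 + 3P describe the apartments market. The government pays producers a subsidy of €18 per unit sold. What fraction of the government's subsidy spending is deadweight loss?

Pre-subsidy: 189 - 2.4P = -138 + 3P gives P* = 545/9, x* = 131/3.
With the subsidy, sellers receive Ps = Pb + 18 for each unit, where Pb is the price buyers pay.
Supply in terms of Pb becomes xs = -138 + 3(Pb + 18) = -84 + 3Pb. Setting this equal to demand: 189 - 2.4Pb = -84 + 3Pb, so Pb = 455/9.
Sellers receive Ps = 455/9 + 18 = 617/9; x' = 189 − 2.4·(455/9) = 203/3.
ΔCS = ½(131/3 + 203/3)(545/9 − 455/9) = 1670/3; ΔPS = ½(131/3 + 203/3)(617/9 − 545/9) = 1336/3.
Government spending = 18 × 203/3 = 1218.
DWL = ½ × 18 × (203/3 − 131/3) = 216; fraction = 216 / 1218 = 36/203.

DWL / government spending = 36/203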